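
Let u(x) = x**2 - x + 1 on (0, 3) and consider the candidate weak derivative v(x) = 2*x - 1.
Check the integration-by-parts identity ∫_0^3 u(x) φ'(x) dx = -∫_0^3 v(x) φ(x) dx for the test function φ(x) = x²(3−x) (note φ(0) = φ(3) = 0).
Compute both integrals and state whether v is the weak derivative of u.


LHS = -351/20, RHS = -351/20. Yes, v = u' weakly.

u(x) = x**2 - x + 1, classical derivative u'(x) = 2*x - 1.
φ(x) = x²(3−x), so φ'(x) = 3*x*(2 - x).
Note φ(0) = φ(3) = 0, so the boundary term u·φ vanishes.
LHS = ∫_0^3 u(x) φ'(x) dx = ∫_0^3 (-3*x^4 + 9*x^3 - 9*x^2 + 6*x) dx. Term by term:
  ∫_0^3 -3*x^4 dx = -729/5;  ∫_0^3 9*x^3 dx = 729/4;  ∫_0^3 -9*x^2 dx = -81;
  ∫_0^3 6*x dx = 27.
Sum: -729/5 + 729/4 − 81 + 27 = -351/20.
So LHS = -351/20.
∫_0^3 v(x) φ(x) dx = ∫_0^3 (-2*x^4 + 7*x^3 - 3*x^2) dx. Term by term:
  ∫_0^3 -2*x^4 dx = -486/5;  ∫_0^3 7*x^3 dx = 567/4;  ∫_0^3 -3*x^2 dx = -27.
Sum: -486/5 + 567/4 − 27 = 351/20.
So RHS = -∫_0^3 v(x) φ(x) dx = -351/20.
LHS = RHS, so the identity holds for this test φ.
Moreover u is smooth here and v(x) = u'(x) = 2*x - 1 pointwise, so the identity holds for every test function. Hence v is the weak derivative of u.


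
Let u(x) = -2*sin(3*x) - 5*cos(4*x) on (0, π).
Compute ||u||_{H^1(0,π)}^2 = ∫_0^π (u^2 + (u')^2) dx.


||u||_{H^1(0,π)}^2 = -2040/7 + 465*π/2

u'(x) = 20*sin(4*x) - 6*cos(3*x).
Expand u² and (u')² and integrate term by term on (0, π), using: for integers n ≥ 1, ∫_0^π sin²(nx) dx = ∫_0^π cos²(nx) dx = π/2; for n ≠ n', ∫_0^π sin(nx)sin(n'x) dx = ∫_0^π cos(nx)cos(n'x) dx = 0; and by product-to-sum, ∫_0^π sin(nx)cos(n'x) dx = ½∫_0^π [sin((n+n')x) + sin((n−n')x)] dx, which is 0 when n+n' is even and 2n/(n²−n'²) when n+n' is odd (it need not vanish on (0, π)).
  u² squared terms: (-5)²·∫cos(4x)² dx = 25·π/2 = 25*π/2;  (-2)²·∫sin(3x)² dx = 4·π/2 = 2*π.
  u² cross terms: 2·(-5)·(-2)·∫cos(4x)·sin(3x) dx = 20·(-6/7) = -120/7.
  So ∫_0^π u² dx = 25*π/2 + 2*π − 120/7 = -120/7 + 29*π/2.
  (u')² squared terms: (-6)²·∫cos(3x)² dx = 36·π/2 = 18*π;  (20)²·∫sin(4x)² dx = 400·π/2 = 200*π.
  (u')² cross terms: 2·(-6)·(20)·∫cos(3x)·sin(4x) dx = -240·(8/7) = -1920/7.
  So ∫_0^π (u')² dx = 18*π + 200*π − 1920/7 = -1920/7 + 218*π.
||u||_{H^1}^2 = (-120/7 + 29*π/2) + (-1920/7 + 218*π) = -2040/7 + 465*π/2.


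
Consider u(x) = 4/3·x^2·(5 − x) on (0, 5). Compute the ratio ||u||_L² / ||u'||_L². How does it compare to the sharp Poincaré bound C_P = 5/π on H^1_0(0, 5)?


||u||_L² / ||u'||_L² = 5*sqrt(14)/14 < C_P = 5/π.

u(x) = 4/3·x^2·(5 − x), so u'(x) = 4*x*(10 - 3*x)/3.
u(x) = 4/3·x^2·(5 − x) vanishes at x = 0 and x = 5, so u ∈ H^1_0(0, 5). Differentiate via the product rule and integrate the resulting polynomials term by term.
  ∫_0^5 u² dx = ∫_0^5 (16*x^6/9 - 160*x^5/9 + 400*x^4/9) dx. Term by term:
    ∫_0^5 16*x^6/9 dx = 1250000/63;  ∫_0^5 -160*x^5/9 dx = -1250000/27;  ∫_0^5 400*x^4/9 dx = 250000/9.
  Sum: 1250000/63 − 1250000/27 + 250000/9 = 250000/189.
  ∫_0^5 (u')² dx = ∫_0^5 (16*x^4 - 320*x^3/3 + 1600*x^2/9) dx. Term by term:
    ∫_0^5 16*x^4 dx = 10000;  ∫_0^5 -320*x^3/3 dx = -50000/3;  ∫_0^5 1600*x^2/9 dx = 200000/27.
  Sum: 10000 − 50000/3 + 200000/27 = 20000/27.
∫_0^5 u² dx = 250000/189, so ||u||_L² = 500*sqrt(21)/63.
∫_0^5 (u')² dx = 20000/27, so ||u'||_L² = 100*sqrt(6)/9.
Ratio ||u||_L² / ||u'||_L² = 5*sqrt(14)/14.
Sharp Poincaré constant on H^1_0(0, 5) is C_P = L/π = 5/π, achieved by sin(π/5·x).
A polynomial bump cannot attain the sharp Poincaré constant (only the first sine eigenfunction does), so the ratio is strictly less than C_P, consistent with ||u||_L² ≤ C_P ||u'||_L².


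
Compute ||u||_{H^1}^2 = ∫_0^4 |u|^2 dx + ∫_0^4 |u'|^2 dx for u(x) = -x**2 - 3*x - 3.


||u||_{H^1}^2 = 19592/15

The H^1 norm (squared) on an interval (0, L) is
  ||u||_{H^1}^2 = ∫_0^L u(x)^2 dx + ∫_0^L u'(x)^2 dx.
Compute u'(x) = -2*x - 3.
Then u(x)^2 = x**4 + 6*x**3 + 15*x**2 + 18*x + 9 and u'(x)^2 = 4*x**2 + 12*x + 9.
Integrate each monomial from 0 to 4 using ∫_0^4 c·x^n dx = c·4^(n+1)/(n+1):
  ∫_0^4 u(x)^2 dx = ∫_0^4 (x^4 + 6*x^3 + 15*x^2 + 18*x + 9) dx. Term by term:
    ∫_0^4 x^4 dx = 1024/5;  ∫_0^4 6*x^3 dx = 384;  ∫_0^4 15*x^2 dx = 320;
    ∫_0^4 18*x dx = 144;  ∫_0^4 9 dx = 36.
  Sum: 1024/5 + 384 + 320 + 144 + 36 = 5444/5.
  ∫_0^4 u'(x)^2 dx = ∫_0^4 (4*x^2 + 12*x + 9) dx. Term by term:
    ∫_0^4 4*x^2 dx = 256/3;  ∫_0^4 12*x dx = 96;  ∫_0^4 9 dx = 36.
  Sum: 256/3 + 96 + 36 = 652/3.
Adding: ||u||_{H^1}^2 = 5444/5 + 652/3 = 19592/15.


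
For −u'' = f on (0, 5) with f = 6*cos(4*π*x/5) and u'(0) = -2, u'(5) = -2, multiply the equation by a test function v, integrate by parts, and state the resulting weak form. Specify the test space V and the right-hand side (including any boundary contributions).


V = H^1(0, 5) (v unrestricted at boundary; u is determined up to an additive constant); weak form: ∫_0^5 u'v' dx = ∫_0^5 (6*cos(4*π*x/5)) v dx − 2·v(5) + 2·v(0) for all v ∈ V.

Multiply both sides by a test function v and integrate from 0 to 5:
  ∫_0^5 −u''(x) v(x) dx = ∫_0^5 f(x) v(x) dx.
Integrate the LHS by parts once:
  ∫_0^5 −u'' v dx = −[u'(x) v(x)]_0^5 + ∫_0^5 u'(x) v'(x) dx.
Thus ∫_0^5 u'(x) v'(x) dx = ∫_0^5 f(x) v(x) dx + [u'(x) v(x)]_0^5.
Choose V so that boundary terms are either known or forced to vanish.
u has inhomogeneous Neumann u'(0) = -2, u'(5) = -2. [u' v]_0^5 = (-2)·v(5) − (-2)·v(0) = − 2·v(5) + 2·v(0). Take V = H^1(0, 5); boundary term becomes part of RHS.
Weak formulation: find u (satisfying any essential BC) such that ∫_0^5 u'(x) v'(x) dx = ∫_0^5 f v dx − 2·v(5) + 2·v(0) for all v ∈ V (Neumann data are natural BCs: they enter the RHS as boundary terms).
Substituting f(x) = 6*cos(4*π*x/5), the right-hand side is ∫_0^5 (6*cos(4*π*x/5)) v dx − 2·v(5) + 2·v(0).
Compatibility check (pure Neumann): taking v ≡ 1 ∈ V gives 0 = ∫_0^5 f dx + (-2) − (-2), i.e. ∫_0^5 f dx must equal u'(0) − u'(5) = 0. Indeed ∫_0^5 (6*cos(4*π*x/5)) dx = 0, so the data are compatible. The solution is then unique only up to an additive constant (fix it e.g. by requiring ∫_0^5 u dx = 0).


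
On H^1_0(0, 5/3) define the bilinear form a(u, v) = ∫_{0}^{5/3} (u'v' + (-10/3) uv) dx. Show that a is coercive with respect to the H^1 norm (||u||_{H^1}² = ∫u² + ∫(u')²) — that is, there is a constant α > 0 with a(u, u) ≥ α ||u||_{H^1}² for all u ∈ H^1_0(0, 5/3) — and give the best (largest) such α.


α = (-250 + 27*π^2)/(3*(25 + 9*π^2))

Coercivity of a(·,·) on H^1_0(0, 5/3) means a(u, u) ≥ α ||u||_{H^1}² for every u ∈ H^1_0.
The interval has length L = 5/3, and Poincaré/coercivity depend only on L. Here a(u, u) = ∫(u')² + (-10/3)·∫u².
Here c = -10/3 < 0 with |c| < (π/L)² = 9*π^2/25, so coercivity still holds. The condition a(u,u) ≥ α||u||_{H^1}² reads (1−α)∫(u')² ≥ (α−c)∫u². Any admissible α is ≤ 1 (rapidly oscillating u have ∫u²/∫(u')² → 0), and α = 1 would force 0 ≥ (1−c)∫u², impossible since c < 1; so 1−α > 0. By the sharp Poincaré inequality on H^1_0 of an interval of length L, ∫(u')² ≥ (π/L)²∫u² with equality for the first sine mode sin(π(x−x₀)/L) (x₀ the left endpoint), so the inequality holds for all u iff (1−α)(π/L)² ≥ α − c, i.e. α ≤ ((π/L)² + c)/((π/L)² + 1) = (1 + c(L/π)²)/(1 + (L/π)²). (Direct route, valid since c ≤ 0: Poincaré gives c∫u² ≥ c(L/π)²∫(u')², so a(u,u) ≥ (1 + c(L/π)²)∫(u')², while ||u||_{H^1}² ≤ (1 + (L/π)²)∫(u')²; dividing yields the same α.) With (π/L)² = 9*π^2/25 and c = -10/3, the largest admissible constant is α = ((π/L)² + c)/((π/L)² + 1).
Simplifying, α = (-250 + 27*π^2)/(3*(25 + 9*π^2)).


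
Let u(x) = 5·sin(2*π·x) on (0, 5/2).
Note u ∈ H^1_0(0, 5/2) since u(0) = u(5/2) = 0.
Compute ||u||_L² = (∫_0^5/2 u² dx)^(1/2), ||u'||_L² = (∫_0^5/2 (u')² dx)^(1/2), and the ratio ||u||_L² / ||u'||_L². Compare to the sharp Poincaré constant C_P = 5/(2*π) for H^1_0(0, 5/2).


||u||_L² / ||u'||_L² = 1/(2*π) < C_P = 5/(2*π).

u(x) = 5·sin(2*π·x), so u'(x) = 10*π*cos(2*π*x).
Writing u(x) = A·sin(kπx/L) with A = 5 and k = 5, use ∫_0^L sin²(kπx/L) dx = L/2 and ∫_0^L cos²(kπx/L) dx = L/2.
u² = 25·sin²(2*π·x) and (u')² = 100*π^2·cos²(2*π·x), and each of sin², cos² integrates to L/2 = 5/4 over (0, 5/2).
∫_0^5/2 u² dx = 125/4, so ||u||_L² = 5*sqrt(5)/2.
∫_0^5/2 (u')² dx = 125*π^2, so ||u'||_L² = 5*sqrt(5)*π.
Ratio ||u||_L² / ||u'||_L² = 1/(2*π).
Sharp Poincaré constant on H^1_0(0, 5/2) is C_P = L/π = 5/(2*π), achieved by sin(2*π/5·x).
This is the k = 5 harmonic; the ratio L/(kπ) is strictly less than C_P = L/π, consistent with the sharp inequality ||u||_L² ≤ C_P ||u'||_L².


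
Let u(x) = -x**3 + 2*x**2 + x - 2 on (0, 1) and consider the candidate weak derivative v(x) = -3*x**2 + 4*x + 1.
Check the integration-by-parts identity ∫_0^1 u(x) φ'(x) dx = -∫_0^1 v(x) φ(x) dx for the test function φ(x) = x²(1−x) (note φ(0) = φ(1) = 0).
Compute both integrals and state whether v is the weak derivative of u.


LHS = -11/60, RHS = -11/60. Yes, v = u' weakly.

u(x) = -x**3 + 2*x**2 + x - 2, classical derivative u'(x) = -3*x**2 + 4*x + 1.
φ(x) = x²(1−x), so φ'(x) = x*(2 - 3*x).
Note φ(0) = φ(1) = 0, so the boundary term u·φ vanishes.
LHS = ∫_0^1 u(x) φ'(x) dx = ∫_0^1 (3*x^5 - 8*x^4 + x^3 + 8*x^2 - 4*x) dx. Term by term:
  ∫_0^1 3*x^5 dx = 1/2;  ∫_0^1 -8*x^4 dx = -8/5;  ∫_0^1 x^3 dx = 1/4;
  ∫_0^1 8*x^2 dx = 8/3;  ∫_0^1 -4*x dx = -2.
Sum: 1/2 − 8/5 + 1/4 + 8/3 − 2 = -11/60.
So LHS = -11/60.
∫_0^1 v(x) φ(x) dx = ∫_0^1 (3*x^5 - 7*x^4 + 3*x^3 + x^2) dx. Term by term:
  ∫_0^1 3*x^5 dx = 1/2;  ∫_0^1 -7*x^4 dx = -7/5;  ∫_0^1 3*x^3 dx = 3/4;
  ∫_0^1 x^2 dx = 1/3.
Sum: 1/2 − 7/5 + 3/4 + 1/3 = 11/60.
So RHS = -∫_0^1 v(x) φ(x) dx = -11/60.
LHS = RHS, so the identity holds for this test φ.
Moreover u is smooth here and v(x) = u'(x) = -3*x**2 + 4*x + 1 pointwise, so the identity holds for every test function. Hence v is the weak derivative of u.


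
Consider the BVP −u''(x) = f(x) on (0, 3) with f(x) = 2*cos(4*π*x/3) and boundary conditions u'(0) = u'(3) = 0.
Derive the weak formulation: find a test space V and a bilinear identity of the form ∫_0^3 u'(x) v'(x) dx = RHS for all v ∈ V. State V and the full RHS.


V = H^1(0, 3) (no boundary constraint on v; u is determined up to an additive constant); weak form: ∫_0^3 u'v' dx = ∫_0^3 (2*cos(4*π*x/3)) v dx for all v ∈ V.

Multiply both sides by a test function v and integrate from 0 to 3:
  ∫_0^3 −u''(x) v(x) dx = ∫_0^3 f(x) v(x) dx.
Integrate the LHS by parts once:
  ∫_0^3 −u'' v dx = −[u'(x) v(x)]_0^3 + ∫_0^3 u'(x) v'(x) dx.
Thus ∫_0^3 u'(x) v'(x) dx = ∫_0^3 f(x) v(x) dx + [u'(x) v(x)]_0^3.
Choose V so that boundary terms are either known or forced to vanish.
u has homogeneous Neumann: u'(0) = u'(3) = 0. So [u' v]_0^3 = 0·v(3) − 0·v(0) = 0 for any v; take V = H^1(0, 3).
Weak formulation: find u (satisfying any essential BC) such that ∫_0^3 u'(x) v'(x) dx = ∫_0^3 f v dx for all v ∈ V (homogeneous Neumann, so boundary terms vanish).
Substituting f(x) = 2*cos(4*π*x/3), the right-hand side is ∫_0^3 (2*cos(4*π*x/3)) v dx.
Compatibility check (pure Neumann): taking v ≡ 1 ∈ V gives 0 = ∫_0^3 f dx + (0) − (0), i.e. ∫_0^3 f dx must equal u'(0) − u'(3) = 0. Indeed ∫_0^3 (2*cos(4*π*x/3)) dx = 0, so the data are compatible. The solution is then unique only up to an additive constant (fix it e.g. by requiring ∫_0^3 u dx = 0).


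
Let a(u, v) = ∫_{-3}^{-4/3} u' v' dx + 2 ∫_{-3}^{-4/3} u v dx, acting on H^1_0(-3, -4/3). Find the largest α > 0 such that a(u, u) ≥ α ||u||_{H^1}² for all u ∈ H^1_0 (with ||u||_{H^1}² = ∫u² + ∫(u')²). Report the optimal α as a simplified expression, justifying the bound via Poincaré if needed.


α = 1

Coercivity of a(·,·) on H^1_0(-3, -4/3) means a(u, u) ≥ α ||u||_{H^1}² for every u ∈ H^1_0.
The interval has length L = 5/3, and Poincaré/coercivity depend only on L. Here a(u, u) = ∫(u')² + (2)·∫u².
Here c = 2 ≥ 1, so a(u,u) = ∫(u')² + c∫u² ≥ ∫(u')² + ∫u² = ||u||_{H^1}², i.e. α = 1 works. No larger α is possible: a(u,u) ≥ α||u||_{H^1}² means (1−α)∫(u')² ≥ (α−c)∫u², and for the modes u_n = sin(nπ(x−x₀)/L) (x₀ the left endpoint) one has ∫u_n²/∫(u_n')² = (L/(nπ))² → 0, so a(u_n,u_n)/||u_n||_{H^1}² → 1. Hence the optimal constant is α = 1.
Therefore α = 1.


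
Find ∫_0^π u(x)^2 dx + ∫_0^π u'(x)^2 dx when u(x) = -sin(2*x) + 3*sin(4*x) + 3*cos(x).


||u||_{H^1(0,π)}^2 = 16/5 + 88*π

u'(x) = -3*sin(x) - 2*cos(2*x) + 12*cos(4*x).
Expand u² and (u')² and integrate term by term on (0, π), using: for integers n ≥ 1, ∫_0^π sin²(nx) dx = ∫_0^π cos²(nx) dx = π/2; for n ≠ n', ∫_0^π sin(nx)sin(n'x) dx = ∫_0^π cos(nx)cos(n'x) dx = 0; and by product-to-sum, ∫_0^π sin(nx)cos(n'x) dx = ½∫_0^π [sin((n+n')x) + sin((n−n')x)] dx, which is 0 when n+n' is even and 2n/(n²−n'²) when n+n' is odd (it need not vanish on (0, π)).
  u² squared terms: (-1)²·∫sin(2x)² dx = 1·π/2 = π/2;  (3)²·∫cos(x)² dx = 9·π/2 = 9*π/2;  (3)²·∫sin(4x)² dx = 9·π/2 = 9*π/2.
  u² cross terms: 2·(-1)·(3)·∫sin(2x)·cos(x) dx = -6·(4/3) = -8;  2·(-1)·(3)·∫sin(2x)·sin(4x) dx = -6·(0) = 0;  2·(3)·(3)·∫cos(x)·sin(4x) dx = 18·(8/15) = 48/5.
  So ∫_0^π u² dx = π/2 + 9*π/2 + 9*π/2 − 8 + 0 + 48/5 = 8/5 + 19*π/2.
  (u')² squared terms: (-3)²·∫sin(x)² dx = 9·π/2 = 9*π/2;  (-2)²·∫cos(2x)² dx = 4·π/2 = 2*π;  (12)²·∫cos(4x)² dx = 144·π/2 = 72*π.
  (u')² cross terms: 2·(-3)·(-2)·∫sin(x)·cos(2x) dx = 12·(-2/3) = -8;  2·(-3)·(12)·∫sin(x)·cos(4x) dx = -72·(-2/15) = 48/5;  2·(-2)·(12)·∫cos(2x)·cos(4x) dx = -48·(0) = 0.
  So ∫_0^π (u')² dx = 9*π/2 + 2*π + 72*π − 8 + 48/5 + 0 = 8/5 + 157*π/2.
||u||_{H^1}^2 = (8/5 + 19*π/2) + (8/5 + 157*π/2) = 16/5 + 88*π.


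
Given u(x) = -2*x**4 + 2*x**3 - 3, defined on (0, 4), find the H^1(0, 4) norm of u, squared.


||u||_{H^1}^2 = 48413516/315

The H^1 norm (squared) on an interval (0, L) is
  ||u||_{H^1}^2 = ∫_0^L u(x)^2 dx + ∫_0^L u'(x)^2 dx.
Compute u'(x) = -8*x**3 + 6*x**2.
Then u(x)^2 = 4*x**8 - 8*x**7 + 4*x**6 + 12*x**4 - 12*x**3 + 9 and u'(x)^2 = 64*x**6 - 96*x**5 + 36*x**4.
Integrate each monomial from 0 to 4 using ∫_0^4 c·x^n dx = c·4^(n+1)/(n+1):
  ∫_0^4 u(x)^2 dx = ∫_0^4 (4*x^8 - 8*x^7 + 4*x^6 + 12*x^4 - 12*x^3 + 9) dx. Term by term:
    ∫_0^4 4*x^8 dx = 1048576/9;  ∫_0^4 -8*x^7 dx = -65536;  ∫_0^4 4*x^6 dx = 65536/7;
    ∫_0^4 12*x^4 dx = 12288/5;  ∫_0^4 -12*x^3 dx = -768;  ∫_0^4 9 dx = 36.
  Sum: 1048576/9 − 65536 + 65536/7 + 12288/5 − 768 + 36 = 19549004/315.
  ∫_0^4 u'(x)^2 dx = ∫_0^4 (64*x^6 - 96*x^5 + 36*x^4) dx. Term by term:
    ∫_0^4 64*x^6 dx = 1048576/7;  ∫_0^4 -96*x^5 dx = -65536;  ∫_0^4 36*x^4 dx = 36864/5.
  Sum: 1048576/7 − 65536 + 36864/5 = 3207168/35.
Adding: ||u||_{H^1}^2 = 19549004/315 + 3207168/35 = 48413516/315.


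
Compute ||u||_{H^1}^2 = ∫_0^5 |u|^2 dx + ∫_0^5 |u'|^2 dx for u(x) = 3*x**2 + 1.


||u||_{H^1}^2 = 7380

The H^1 norm (squared) on an interval (0, L) is
  ||u||_{H^1}^2 = ∫_0^L u(x)^2 dx + ∫_0^L u'(x)^2 dx.
Compute u'(x) = 6*x.
Then u(x)^2 = 9*x**4 + 6*x**2 + 1 and u'(x)^2 = 36*x**2.
Integrate each monomial from 0 to 5 using ∫_0^5 c·x^n dx = c·5^(n+1)/(n+1):
  ∫_0^5 u(x)^2 dx = ∫_0^5 (9*x^4 + 6*x^2 + 1) dx. Term by term:
    ∫_0^5 9*x^4 dx = 5625;  ∫_0^5 6*x^2 dx = 250;  ∫_0^5 1 dx = 5.
  Sum: 5625 + 250 + 5 = 5880.
  ∫_0^5 u'(x)^2 dx = ∫_0^5 (36*x^2) dx. Term by term:
    ∫_0^5 36*x^2 dx = 1500.
Adding: ||u||_{H^1}^2 = 5880 + 1500 = 7380.


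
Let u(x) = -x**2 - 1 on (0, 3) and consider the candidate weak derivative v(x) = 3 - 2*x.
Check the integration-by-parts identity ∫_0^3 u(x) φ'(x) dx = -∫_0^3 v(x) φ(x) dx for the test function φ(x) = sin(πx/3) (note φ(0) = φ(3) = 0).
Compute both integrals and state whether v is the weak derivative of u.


LHS = 18/π, RHS = 0. No, v is not the weak derivative of u.

u(x) = -x**2 - 1, classical derivative u'(x) = -2*x.
φ(x) = sin(πx/3), so φ'(x) = π*cos(π*x/3)/3.
Note φ(0) = φ(3) = 0, so the boundary term u·φ vanishes.
LHS = ∫_0^3 u(x) φ'(x) dx = ∫_0^3 (-π*x^2*cos(π*x/3)/3 - π*cos(π*x/3)/3) dx. Term by term:
  ∫_0^3 -π*cos(π*x/3)/3 dx = 0;  ∫_0^3 -π*x^2*cos(π*x/3)/3 dx = 18/π.
Sum: 0 + 18/π = 18/π.
So LHS = 18/π.
∫_0^3 v(x) φ(x) dx = ∫_0^3 (-2*x*sin(π*x/3) + 3*sin(π*x/3)) dx. Term by term:
  ∫_0^3 3*sin(π*x/3) dx = 18/π;  ∫_0^3 -2*x*sin(π*x/3) dx = -18/π.
Sum: 18/π − 18/π = 0.
So RHS = -∫_0^3 v(x) φ(x) dx = 0.
LHS − RHS = 18/π ≠ 0, so the identity fails.
(For a valid weak derivative the identity must hold for EVERY test function, in particular this one. The failure shows v is NOT the weak derivative of u.)
Correct weak derivative would be u'(x) = -2*x.


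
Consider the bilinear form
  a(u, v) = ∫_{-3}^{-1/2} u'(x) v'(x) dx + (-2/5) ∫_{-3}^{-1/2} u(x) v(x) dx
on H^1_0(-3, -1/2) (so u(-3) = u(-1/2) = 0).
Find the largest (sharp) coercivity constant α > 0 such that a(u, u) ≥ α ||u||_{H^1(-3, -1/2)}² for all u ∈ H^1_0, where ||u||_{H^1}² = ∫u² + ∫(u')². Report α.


α = 2*(-5 + 2*π^2)/(25 + 4*π^2)

Coercivity of a(·,·) on H^1_0(-3, -1/2) means a(u, u) ≥ α ||u||_{H^1}² for every u ∈ H^1_0.
The interval has length L = 5/2, and Poincaré/coercivity depend only on L. Here a(u, u) = ∫(u')² + (-2/5)·∫u².
Here c = -2/5 < 0 with |c| < (π/L)² = 4*π^2/25, so coercivity still holds. The condition a(u,u) ≥ α||u||_{H^1}² reads (1−α)∫(u')² ≥ (α−c)∫u². Any admissible α is ≤ 1 (rapidly oscillating u have ∫u²/∫(u')² → 0), and α = 1 would force 0 ≥ (1−c)∫u², impossible since c < 1; so 1−α > 0. By the sharp Poincaré inequality on H^1_0 of an interval of length L, ∫(u')² ≥ (π/L)²∫u² with equality for the first sine mode sin(π(x−x₀)/L) (x₀ the left endpoint), so the inequality holds for all u iff (1−α)(π/L)² ≥ α − c, i.e. α ≤ ((π/L)² + c)/((π/L)² + 1) = (1 + c(L/π)²)/(1 + (L/π)²). (Direct route, valid since c ≤ 0: Poincaré gives c∫u² ≥ c(L/π)²∫(u')², so a(u,u) ≥ (1 + c(L/π)²)∫(u')², while ||u||_{H^1}² ≤ (1 + (L/π)²)∫(u')²; dividing yields the same α.) With (π/L)² = 4*π^2/25 and c = -2/5, the largest admissible constant is α = ((π/L)² + c)/((π/L)² + 1).
Simplifying, α = 2*(-5 + 2*π^2)/(25 + 4*π^2).


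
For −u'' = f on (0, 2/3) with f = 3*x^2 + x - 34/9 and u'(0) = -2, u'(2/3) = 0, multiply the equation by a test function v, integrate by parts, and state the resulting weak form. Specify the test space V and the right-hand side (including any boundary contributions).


V = H^1(0, 2/3) (v unrestricted at boundary; u is determined up to an additive constant); weak form: ∫_0^2/3 u'v' dx = ∫_0^2/3 (3*x^2 + x - 34/9) v dx + 2·v(0) for all v ∈ V.

Multiply both sides by a test function v and integrate from 0 to 2/3:
  ∫_0^2/3 −u''(x) v(x) dx = ∫_0^2/3 f(x) v(x) dx.
Integrate the LHS by parts once:
  ∫_0^2/3 −u'' v dx = −[u'(x) v(x)]_0^2/3 + ∫_0^2/3 u'(x) v'(x) dx.
Thus ∫_0^2/3 u'(x) v'(x) dx = ∫_0^2/3 f(x) v(x) dx + [u'(x) v(x)]_0^2/3.
Choose V so that boundary terms are either known or forced to vanish.
u has inhomogeneous Neumann u'(0) = -2, u'(2/3) = 0. [u' v]_0^2/3 = (0)·v(2/3) − (-2)·v(0) = 2·v(0). Take V = H^1(0, 2/3); boundary term becomes part of RHS.
Weak formulation: find u (satisfying any essential BC) such that ∫_0^2/3 u'(x) v'(x) dx = ∫_0^2/3 f v dx + 2·v(0) for all v ∈ V (Neumann data are natural BCs: they enter the RHS as boundary terms).
Substituting f(x) = 3*x^2 + x - 34/9, the right-hand side is ∫_0^2/3 (3*x^2 + x - 34/9) v dx + 2·v(0).
Compatibility check (pure Neumann): taking v ≡ 1 ∈ V gives 0 = ∫_0^2/3 f dx + (0) − (-2), i.e. ∫_0^2/3 f dx must equal u'(0) − u'(2/3) = -2. Indeed ∫_0^2/3 (3*x^2 + x - 34/9) dx = -2, so the data are compatible. The solution is then unique only up to an additive constant (fix it e.g. by requiring ∫_0^2/3 u dx = 0).


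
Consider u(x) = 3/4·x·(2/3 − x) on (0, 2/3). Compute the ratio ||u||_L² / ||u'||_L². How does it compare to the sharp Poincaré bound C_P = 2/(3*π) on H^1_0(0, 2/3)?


||u||_L² / ||u'||_L² = sqrt(10)/15 < C_P = 2/(3*π).

u(x) = 3/4·x·(2/3 − x), so u'(x) = 1/2 - 3*x/2.
u(x) = 3/4·x·(2/3 − x) vanishes at x = 0 and x = 2/3, so u ∈ H^1_0(0, 2/3). Differentiate via the product rule and integrate the resulting polynomials term by term.
  ∫_0^2/3 u² dx = ∫_0^2/3 (9*x^4/16 - 3*x^3/4 + x^2/4) dx. Term by term:
    ∫_0^2/3 9*x^4/16 dx = 2/135;  ∫_0^2/3 -3*x^3/4 dx = -1/27;  ∫_0^2/3 x^2/4 dx = 2/81.
  Sum: 2/135 − 1/27 + 2/81 = 1/405.
  ∫_0^2/3 (u')² dx = ∫_0^2/3 (9*x^2/4 - 3*x/2 + 1/4) dx. Term by term:
    ∫_0^2/3 9*x^2/4 dx = 2/9;  ∫_0^2/3 -3*x/2 dx = -1/3;  ∫_0^2/3 1/4 dx = 1/6.
  Sum: 2/9 − 1/3 + 1/6 = 1/18.
∫_0^2/3 u² dx = 1/405, so ||u||_L² = sqrt(5)/45.
∫_0^2/3 (u')² dx = 1/18, so ||u'||_L² = sqrt(2)/6.
Ratio ||u||_L² / ||u'||_L² = sqrt(10)/15.
Sharp Poincaré constant on H^1_0(0, 2/3) is C_P = L/π = 2/(3*π), achieved by sin(3*π/2·x).
A polynomial bump cannot attain the sharp Poincaré constant (only the first sine eigenfunction does), so the ratio is strictly less than C_P, consistent with ||u||_L² ≤ C_P ||u'||_L².


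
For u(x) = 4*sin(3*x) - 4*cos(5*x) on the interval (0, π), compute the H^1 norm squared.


||u||_{H^1(0,π)}^2 = 288*π

u'(x) = 20*sin(5*x) + 12*cos(3*x).
Expand u² and (u')² and integrate term by term on (0, π), using: for integers n ≥ 1, ∫_0^π sin²(nx) dx = ∫_0^π cos²(nx) dx = π/2; for n ≠ n', ∫_0^π sin(nx)sin(n'x) dx = ∫_0^π cos(nx)cos(n'x) dx = 0; and by product-to-sum, ∫_0^π sin(nx)cos(n'x) dx = ½∫_0^π [sin((n+n')x) + sin((n−n')x)] dx, which is 0 when n+n' is even and 2n/(n²−n'²) when n+n' is odd (it need not vanish on (0, π)).
  u² squared terms: (-4)²·∫cos(5x)² dx = 16·π/2 = 8*π;  (4)²·∫sin(3x)² dx = 16·π/2 = 8*π.
  u² cross terms: 2·(-4)·(4)·∫cos(5x)·sin(3x) dx = -32·(0) = 0.
  So ∫_0^π u² dx = 8*π + 8*π + 0 = 16*π.
  (u')² squared terms: (12)²·∫cos(3x)² dx = 144·π/2 = 72*π;  (20)²·∫sin(5x)² dx = 400·π/2 = 200*π.
  (u')² cross terms: 2·(12)·(20)·∫cos(3x)·sin(5x) dx = 480·(0) = 0.
  So ∫_0^π (u')² dx = 72*π + 200*π + 0 = 272*π.
||u||_{H^1}^2 = (16*π) + (272*π) = 288*π.


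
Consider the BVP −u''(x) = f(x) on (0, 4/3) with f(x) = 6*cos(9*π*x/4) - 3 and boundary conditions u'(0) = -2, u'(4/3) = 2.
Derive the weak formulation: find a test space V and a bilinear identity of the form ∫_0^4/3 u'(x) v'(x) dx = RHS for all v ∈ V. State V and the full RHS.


V = H^1(0, 4/3) (v unrestricted at boundary; u is determined up to an additive constant); weak form: ∫_0^4/3 u'v' dx = ∫_0^4/3 (6*cos(9*π*x/4) - 3) v dx + 2·v(4/3) + 2·v(0) for all v ∈ V.

Multiply both sides by a test function v and integrate from 0 to 4/3:
  ∫_0^4/3 −u''(x) v(x) dx = ∫_0^4/3 f(x) v(x) dx.
Integrate the LHS by parts once:
  ∫_0^4/3 −u'' v dx = −[u'(x) v(x)]_0^4/3 + ∫_0^4/3 u'(x) v'(x) dx.
Thus ∫_0^4/3 u'(x) v'(x) dx = ∫_0^4/3 f(x) v(x) dx + [u'(x) v(x)]_0^4/3.
Choose V so that boundary terms are either known or forced to vanish.
u has inhomogeneous Neumann u'(0) = -2, u'(4/3) = 2. [u' v]_0^4/3 = (2)·v(4/3) − (-2)·v(0) = 2·v(4/3) + 2·v(0). Take V = H^1(0, 4/3); boundary term becomes part of RHS.
Weak formulation: find u (satisfying any essential BC) such that ∫_0^4/3 u'(x) v'(x) dx = ∫_0^4/3 f v dx + 2·v(4/3) + 2·v(0) for all v ∈ V (Neumann data are natural BCs: they enter the RHS as boundary terms).
Substituting f(x) = 6*cos(9*π*x/4) - 3, the right-hand side is ∫_0^4/3 (6*cos(9*π*x/4) - 3) v dx + 2·v(4/3) + 2·v(0).
Compatibility check (pure Neumann): taking v ≡ 1 ∈ V gives 0 = ∫_0^4/3 f dx + (2) − (-2), i.e. ∫_0^4/3 f dx must equal u'(0) − u'(4/3) = -4. Indeed ∫_0^4/3 (6*cos(9*π*x/4) - 3) dx = -4, so the data are compatible. The solution is then unique only up to an additive constant (fix it e.g. by requiring ∫_0^4/3 u dx = 0).


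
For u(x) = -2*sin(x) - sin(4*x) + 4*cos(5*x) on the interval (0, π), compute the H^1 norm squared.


||u||_{H^1(0,π)}^2 = 1664/9 + 441*π/2

u'(x) = -20*sin(5*x) - 2*cos(x) - 4*cos(4*x).
Expand u² and (u')² and integrate term by term on (0, π), using: for integers n ≥ 1, ∫_0^π sin²(nx) dx = ∫_0^π cos²(nx) dx = π/2; for n ≠ n', ∫_0^π sin(nx)sin(n'x) dx = ∫_0^π cos(nx)cos(n'x) dx = 0; and by product-to-sum, ∫_0^π sin(nx)cos(n'x) dx = ½∫_0^π [sin((n+n')x) + sin((n−n')x)] dx, which is 0 when n+n' is even and 2n/(n²−n'²) when n+n' is odd (it need not vanish on (0, π)).
  u² squared terms: (-1)²·∫sin(4x)² dx = 1·π/2 = π/2;  (-2)²·∫sin(x)² dx = 4·π/2 = 2*π;  (4)²·∫cos(5x)² dx = 16·π/2 = 8*π.
  u² cross terms: 2·(-1)·(-2)·∫sin(4x)·sin(x) dx = 4·(0) = 0;  2·(-1)·(4)·∫sin(4x)·cos(5x) dx = -8·(-8/9) = 64/9;  2·(-2)·(4)·∫sin(x)·cos(5x) dx = -16·(0) = 0.
  So ∫_0^π u² dx = π/2 + 2*π + 8*π + 0 + 64/9 + 0 = 64/9 + 21*π/2.
  (u')² squared terms: (-20)²·∫sin(5x)² dx = 400·π/2 = 200*π;  (-4)²·∫cos(4x)² dx = 16·π/2 = 8*π;  (-2)²·∫cos(x)² dx = 4·π/2 = 2*π.
  (u')² cross terms: 2·(-20)·(-4)·∫sin(5x)·cos(4x) dx = 160·(10/9) = 1600/9;  2·(-20)·(-2)·∫sin(5x)·cos(x) dx = 80·(0) = 0;  2·(-4)·(-2)·∫cos(4x)·cos(x) dx = 16·(0) = 0.
  So ∫_0^π (u')² dx = 200*π + 8*π + 2*π + 1600/9 + 0 + 0 = 1600/9 + 210*π.
||u||_{H^1}^2 = (64/9 + 21*π/2) + (1600/9 + 210*π) = 1664/9 + 441*π/2.


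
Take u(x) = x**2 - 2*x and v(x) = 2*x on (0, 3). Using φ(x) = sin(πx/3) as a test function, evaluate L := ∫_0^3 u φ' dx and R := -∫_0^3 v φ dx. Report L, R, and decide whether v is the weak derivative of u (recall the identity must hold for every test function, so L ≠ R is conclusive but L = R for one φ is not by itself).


LHS = -6/π, RHS = -18/π. No, v is not the weak derivative of u.

u(x) = x**2 - 2*x, classical derivative u'(x) = 2*x - 2.
φ(x) = sin(πx/3), so φ'(x) = π*cos(π*x/3)/3.
Note φ(0) = φ(3) = 0, so the boundary term u·φ vanishes.
LHS = ∫_0^3 u(x) φ'(x) dx = ∫_0^3 (π*x^2*cos(π*x/3)/3 - 2*π*x*cos(π*x/3)/3) dx. Term by term:
  ∫_0^3 -2*π*x*cos(π*x/3)/3 dx = 12/π;  ∫_0^3 π*x^2*cos(π*x/3)/3 dx = -18/π.
Sum: 12/π − 18/π = -6/π.
So LHS = -6/π.
∫_0^3 v(x) φ(x) dx = ∫_0^3 (2*x*sin(π*x/3)) dx. Term by term:
  ∫_0^3 2*x*sin(π*x/3) dx = 18/π.
So RHS = -∫_0^3 v(x) φ(x) dx = -18/π.
LHS − RHS = 12/π ≠ 0, so the identity fails.
(For a valid weak derivative the identity must hold for EVERY test function, in particular this one. The failure shows v is NOT the weak derivative of u.)
Correct weak derivative would be u'(x) = 2*x - 2.


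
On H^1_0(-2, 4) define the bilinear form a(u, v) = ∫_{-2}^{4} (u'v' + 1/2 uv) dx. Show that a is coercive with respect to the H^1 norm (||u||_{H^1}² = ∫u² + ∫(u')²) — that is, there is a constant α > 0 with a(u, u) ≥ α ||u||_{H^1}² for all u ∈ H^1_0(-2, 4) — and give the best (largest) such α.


α = (π^2 + 18)/(π^2 + 36)

Coercivity of a(·,·) on H^1_0(-2, 4) means a(u, u) ≥ α ||u||_{H^1}² for every u ∈ H^1_0.
The interval has length L = 6, and Poincaré/coercivity depend only on L. Here a(u, u) = ∫(u')² + (1/2)·∫u².
Here 0 < c = 1/2 < 1. The condition a(u,u) ≥ α||u||_{H^1}² reads (1−α)∫(u')² ≥ (α−c)∫u². Any admissible α is ≤ 1 (rapidly oscillating u have ∫u²/∫(u')² → 0), and α = 1 would force 0 ≥ (1−c)∫u², impossible since c < 1; so 1−α > 0. By the sharp Poincaré inequality on H^1_0 of an interval of length L, ∫(u')² ≥ (π/L)²∫u² with equality for the first sine mode sin(π(x−x₀)/L) (x₀ the left endpoint), so the inequality holds for all u iff (1−α)(π/L)² ≥ α − c, i.e. α ≤ ((π/L)² + c)/((π/L)² + 1) = (1 + c(L/π)²)/(1 + (L/π)²). With (π/L)² = π^2/36 and c = 1/2, the largest admissible constant is α = ((π/L)² + c)/((π/L)² + 1).
Simplifying, α = (π^2 + 18)/(π^2 + 36).


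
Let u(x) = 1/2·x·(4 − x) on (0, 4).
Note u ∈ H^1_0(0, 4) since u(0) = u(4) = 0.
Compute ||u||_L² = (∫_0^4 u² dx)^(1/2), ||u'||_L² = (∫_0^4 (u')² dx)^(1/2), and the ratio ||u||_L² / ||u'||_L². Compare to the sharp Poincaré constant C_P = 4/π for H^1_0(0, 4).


||u||_L² / ||u'||_L² = 2*sqrt(10)/5 < C_P = 4/π.

u(x) = 1/2·x·(4 − x), so u'(x) = 2 - x.
u(x) = 1/2·x·(4 − x) vanishes at x = 0 and x = 4, so u ∈ H^1_0(0, 4). Differentiate via the product rule and integrate the resulting polynomials term by term.
  ∫_0^4 u² dx = ∫_0^4 (x^4/4 - 2*x^3 + 4*x^2) dx. Term by term:
    ∫_0^4 x^4/4 dx = 256/5;  ∫_0^4 -2*x^3 dx = -128;  ∫_0^4 4*x^2 dx = 256/3.
  Sum: 256/5 − 128 + 256/3 = 128/15.
  ∫_0^4 (u')² dx = ∫_0^4 (x^2 - 4*x + 4) dx. Term by term:
    ∫_0^4 x^2 dx = 64/3;  ∫_0^4 -4*x dx = -32;  ∫_0^4 4 dx = 16.
  Sum: 64/3 − 32 + 16 = 16/3.
∫_0^4 u² dx = 128/15, so ||u||_L² = 8*sqrt(30)/15.
∫_0^4 (u')² dx = 16/3, so ||u'||_L² = 4*sqrt(3)/3.
Ratio ||u||_L² / ||u'||_L² = 2*sqrt(10)/5.
Sharp Poincaré constant on H^1_0(0, 4) is C_P = L/π = 4/π, achieved by sin(π/4·x).
A polynomial bump cannot attain the sharp Poincaré constant (only the first sine eigenfunction does), so the ratio is strictly less than C_P, consistent with ||u||_L² ≤ C_P ||u'||_L².


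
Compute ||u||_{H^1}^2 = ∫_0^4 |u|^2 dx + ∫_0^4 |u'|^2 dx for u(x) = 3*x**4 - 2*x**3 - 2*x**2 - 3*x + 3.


||u||_{H^1}^2 = 38989816/105

The H^1 norm (squared) on an interval (0, L) is
  ||u||_{H^1}^2 = ∫_0^L u(x)^2 dx + ∫_0^L u'(x)^2 dx.
Compute u'(x) = 12*x**3 - 6*x**2 - 4*x - 3.
Then u(x)^2 = 9*x**8 - 12*x**7 - 8*x**6 - 10*x**5 + 34*x**4 - 3*x**2 - 18*x + 9 and u'(x)^2 = 144*x**6 - 144*x**5 - 60*x**4 - 24*x**3 + 52*x**2 + 24*x + 9.
Integrate each monomial from 0 to 4 using ∫_0^4 c·x^n dx = c·4^(n+1)/(n+1):
  ∫_0^4 u(x)^2 dx = ∫_0^4 (9*x^8 - 12*x^7 - 8*x^6 - 10*x^5 + 34*x^4 - 3*x^2 - 18*x + 9) dx. Term by term:
    ∫_0^4 9*x^8 dx = 262144;  ∫_0^4 -12*x^7 dx = -98304;  ∫_0^4 -8*x^6 dx = -131072/7;
    ∫_0^4 -10*x^5 dx = -20480/3;  ∫_0^4 34*x^4 dx = 34816/5;  ∫_0^4 -3*x^2 dx = -64;
    ∫_0^4 -18*x dx = -144;  ∫_0^4 9 dx = 36.
  Sum: 262144 − 98304 − 131072/7 − 20480/3 + 34816/5 − 64 − 144 + 36 = 15233396/105.
  ∫_0^4 u'(x)^2 dx = ∫_0^4 (144*x^6 - 144*x^5 - 60*x^4 - 24*x^3 + 52*x^2 + 24*x + 9) dx. Term by term:
    ∫_0^4 144*x^6 dx = 2359296/7;  ∫_0^4 -144*x^5 dx = -98304;  ∫_0^4 -60*x^4 dx = -12288;
    ∫_0^4 -24*x^3 dx = -1536;  ∫_0^4 52*x^2 dx = 3328/3;  ∫_0^4 24*x dx = 192;
    ∫_0^4 9 dx = 36.
  Sum: 2359296/7 − 98304 − 12288 − 1536 + 3328/3 + 192 + 36 = 4751284/21.
Adding: ||u||_{H^1}^2 = 15233396/105 + 4751284/21 = 38989816/105.


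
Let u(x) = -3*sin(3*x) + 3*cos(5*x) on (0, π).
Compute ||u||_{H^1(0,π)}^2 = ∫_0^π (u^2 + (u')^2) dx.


||u||_{H^1(0,π)}^2 = 162*π

u'(x) = -15*sin(5*x) - 9*cos(3*x).
Expand u² and (u')² and integrate term by term on (0, π), using: for integers n ≥ 1, ∫_0^π sin²(nx) dx = ∫_0^π cos²(nx) dx = π/2; for n ≠ n', ∫_0^π sin(nx)sin(n'x) dx = ∫_0^π cos(nx)cos(n'x) dx = 0; and by product-to-sum, ∫_0^π sin(nx)cos(n'x) dx = ½∫_0^π [sin((n+n')x) + sin((n−n')x)] dx, which is 0 when n+n' is even and 2n/(n²−n'²) when n+n' is odd (it need not vanish on (0, π)).
  u² squared terms: (-3)²·∫sin(3x)² dx = 9·π/2 = 9*π/2;  (3)²·∫cos(5x)² dx = 9·π/2 = 9*π/2.
  u² cross terms: 2·(-3)·(3)·∫sin(3x)·cos(5x) dx = -18·(0) = 0.
  So ∫_0^π u² dx = 9*π/2 + 9*π/2 + 0 = 9*π.
  (u')² squared terms: (-15)²·∫sin(5x)² dx = 225·π/2 = 225*π/2;  (-9)²·∫cos(3x)² dx = 81·π/2 = 81*π/2.
  (u')² cross terms: 2·(-15)·(-9)·∫sin(5x)·cos(3x) dx = 270·(0) = 0.
  So ∫_0^π (u')² dx = 225*π/2 + 81*π/2 + 0 = 153*π.
||u||_{H^1}^2 = (9*π) + (153*π) = 162*π.


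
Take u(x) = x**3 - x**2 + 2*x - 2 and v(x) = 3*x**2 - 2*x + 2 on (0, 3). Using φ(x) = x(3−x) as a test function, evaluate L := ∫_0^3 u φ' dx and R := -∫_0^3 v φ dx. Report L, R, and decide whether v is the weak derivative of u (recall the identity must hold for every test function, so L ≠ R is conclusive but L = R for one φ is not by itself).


LHS = -639/20, RHS = -639/20. Yes, v = u' weakly.

u(x) = x**3 - x**2 + 2*x - 2, classical derivative u'(x) = 3*x**2 - 2*x + 2.
φ(x) = x(3−x), so φ'(x) = 3 - 2*x.
Note φ(0) = φ(3) = 0, so the boundary term u·φ vanishes.
LHS = ∫_0^3 u(x) φ'(x) dx = ∫_0^3 (-2*x^4 + 5*x^3 - 7*x^2 + 10*x - 6) dx. Term by term:
  ∫_0^3 -2*x^4 dx = -486/5;  ∫_0^3 5*x^3 dx = 405/4;  ∫_0^3 -7*x^2 dx = -63;
  ∫_0^3 10*x dx = 45;  ∫_0^3 -6 dx = -18.
Sum: -486/5 + 405/4 − 63 + 45 − 18 = -639/20.
So LHS = -639/20.
∫_0^3 v(x) φ(x) dx = ∫_0^3 (-3*x^4 + 11*x^3 - 8*x^2 + 6*x) dx. Term by term:
  ∫_0^3 -3*x^4 dx = -729/5;  ∫_0^3 11*x^3 dx = 891/4;  ∫_0^3 -8*x^2 dx = -72;
  ∫_0^3 6*x dx = 27.
Sum: -729/5 + 891/4 − 72 + 27 = 639/20.
So RHS = -∫_0^3 v(x) φ(x) dx = -639/20.
LHS = RHS, so the identity holds for this test φ.
Moreover u is smooth here and v(x) = u'(x) = 3*x**2 - 2*x + 2 pointwise, so the identity holds for every test function. Hence v is the weak derivative of u.


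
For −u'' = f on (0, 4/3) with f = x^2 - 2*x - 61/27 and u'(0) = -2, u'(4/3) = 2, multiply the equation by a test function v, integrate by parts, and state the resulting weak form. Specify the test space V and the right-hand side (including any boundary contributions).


V = H^1(0, 4/3) (v unrestricted at boundary; u is determined up to an additive constant); weak form: ∫_0^4/3 u'v' dx = ∫_0^4/3 (x^2 - 2*x - 61/27) v dx + 2·v(4/3) + 2·v(0) for all v ∈ V.

Multiply both sides by a test function v and integrate from 0 to 4/3:
  ∫_0^4/3 −u''(x) v(x) dx = ∫_0^4/3 f(x) v(x) dx.
Integrate the LHS by parts once:
  ∫_0^4/3 −u'' v dx = −[u'(x) v(x)]_0^4/3 + ∫_0^4/3 u'(x) v'(x) dx.
Thus ∫_0^4/3 u'(x) v'(x) dx = ∫_0^4/3 f(x) v(x) dx + [u'(x) v(x)]_0^4/3.
Choose V so that boundary terms are either known or forced to vanish.
u has inhomogeneous Neumann u'(0) = -2, u'(4/3) = 2. [u' v]_0^4/3 = (2)·v(4/3) − (-2)·v(0) = 2·v(4/3) + 2·v(0). Take V = H^1(0, 4/3); boundary term becomes part of RHS.
Weak formulation: find u (satisfying any essential BC) such that ∫_0^4/3 u'(x) v'(x) dx = ∫_0^4/3 f v dx + 2·v(4/3) + 2·v(0) for all v ∈ V (Neumann data are natural BCs: they enter the RHS as boundary terms).
Substituting f(x) = x^2 - 2*x - 61/27, the right-hand side is ∫_0^4/3 (x^2 - 2*x - 61/27) v dx + 2·v(4/3) + 2·v(0).
Compatibility check (pure Neumann): taking v ≡ 1 ∈ V gives 0 = ∫_0^4/3 f dx + (2) − (-2), i.e. ∫_0^4/3 f dx must equal u'(0) − u'(4/3) = -4. Indeed ∫_0^4/3 (x^2 - 2*x - 61/27) dx = -4, so the data are compatible. The solution is then unique only up to an additive constant (fix it e.g. by requiring ∫_0^4/3 u dx = 0).


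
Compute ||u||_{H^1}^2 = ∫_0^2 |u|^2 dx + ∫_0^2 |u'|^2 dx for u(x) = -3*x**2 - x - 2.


||u||_{H^1}^2 = 3814/15

The H^1 norm (squared) on an interval (0, L) is
  ||u||_{H^1}^2 = ∫_0^L u(x)^2 dx + ∫_0^L u'(x)^2 dx.
Compute u'(x) = -6*x - 1.
Then u(x)^2 = 9*x**4 + 6*x**3 + 13*x**2 + 4*x + 4 and u'(x)^2 = 36*x**2 + 12*x + 1.
Integrate each monomial from 0 to 2 using ∫_0^2 c·x^n dx = c·2^(n+1)/(n+1):
  ∫_0^2 u(x)^2 dx = ∫_0^2 (9*x^4 + 6*x^3 + 13*x^2 + 4*x + 4) dx. Term by term:
    ∫_0^2 9*x^4 dx = 288/5;  ∫_0^2 6*x^3 dx = 24;  ∫_0^2 13*x^2 dx = 104/3;
    ∫_0^2 4*x dx = 8;  ∫_0^2 4 dx = 8.
  Sum: 288/5 + 24 + 104/3 + 8 + 8 = 1984/15.
  ∫_0^2 u'(x)^2 dx = ∫_0^2 (36*x^2 + 12*x + 1) dx. Term by term:
    ∫_0^2 36*x^2 dx = 96;  ∫_0^2 12*x dx = 24;  ∫_0^2 1 dx = 2.
  Sum: 96 + 24 + 2 = 122.
Adding: ||u||_{H^1}^2 = 1984/15 + 122 = 3814/15.


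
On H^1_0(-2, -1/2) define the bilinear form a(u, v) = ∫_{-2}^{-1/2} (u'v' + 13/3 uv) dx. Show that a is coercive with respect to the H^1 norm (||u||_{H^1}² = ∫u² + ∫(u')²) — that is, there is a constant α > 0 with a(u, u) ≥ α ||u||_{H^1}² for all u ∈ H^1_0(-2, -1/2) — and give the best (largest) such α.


α = 1

Coercivity of a(·,·) on H^1_0(-2, -1/2) means a(u, u) ≥ α ||u||_{H^1}² for every u ∈ H^1_0.
The interval has length L = 3/2, and Poincaré/coercivity depend only on L. Here a(u, u) = ∫(u')² + (13/3)·∫u².
Here c = 13/3 ≥ 1, so a(u,u) = ∫(u')² + c∫u² ≥ ∫(u')² + ∫u² = ||u||_{H^1}², i.e. α = 1 works. No larger α is possible: a(u,u) ≥ α||u||_{H^1}² means (1−α)∫(u')² ≥ (α−c)∫u², and for the modes u_n = sin(nπ(x−x₀)/L) (x₀ the left endpoint) one has ∫u_n²/∫(u_n')² = (L/(nπ))² → 0, so a(u_n,u_n)/||u_n||_{H^1}² → 1. Hence the optimal constant is α = 1.
Therefore α = 1.


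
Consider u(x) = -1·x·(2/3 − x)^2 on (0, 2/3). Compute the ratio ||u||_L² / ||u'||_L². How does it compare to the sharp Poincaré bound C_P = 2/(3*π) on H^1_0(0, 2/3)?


||u||_L² / ||u'||_L² = sqrt(14)/21 < C_P = 2/(3*π).

u(x) = -1·x·(2/3 − x)^2, so u'(x) = (2 - 9*x)*(3*x - 2)/9.
u(x) = -1·x·(2/3 − x)^2 vanishes at x = 0 and x = 2/3, so u ∈ H^1_0(0, 2/3). Differentiate via the product rule and integrate the resulting polynomials term by term.
  ∫_0^2/3 u² dx = ∫_0^2/3 (x^6 - 8*x^5/3 + 8*x^4/3 - 32*x^3/27 + 16*x^2/81) dx. Term by term:
    ∫_0^2/3 x^6 dx = 128/15309;  ∫_0^2/3 -8*x^5/3 dx = -256/6561;  ∫_0^2/3 8*x^4/3 dx = 256/3645;
    ∫_0^2/3 -32*x^3/27 dx = -128/2187;  ∫_0^2/3 16*x^2/81 dx = 128/6561.
  Sum: 128/15309 − 256/6561 + 256/3645 − 128/2187 + 128/6561 = 128/229635.
  ∫_0^2/3 (u')² dx = ∫_0^2/3 (9*x^4 - 16*x^3 + 88*x^2/9 - 64*x/27 + 16/81) dx. Term by term:
    ∫_0^2/3 9*x^4 dx = 32/135;  ∫_0^2/3 -16*x^3 dx = -64/81;  ∫_0^2/3 88*x^2/9 dx = 704/729;
    ∫_0^2/3 -64*x/27 dx = -128/243;  ∫_0^2/3 16/81 dx = 32/243.
  Sum: 32/135 − 64/81 + 704/729 − 128/243 + 32/243 = 64/3645.
∫_0^2/3 u² dx = 128/229635, so ||u||_L² = 8*sqrt(70)/2835.
∫_0^2/3 (u')² dx = 64/3645, so ||u'||_L² = 8*sqrt(5)/135.
Ratio ||u||_L² / ||u'||_L² = sqrt(14)/21.
Sharp Poincaré constant on H^1_0(0, 2/3) is C_P = L/π = 2/(3*π), achieved by sin(3*π/2·x).
A polynomial bump cannot attain the sharp Poincaré constant (only the first sine eigenfunction does), so the ratio is strictly less than C_P, consistent with ||u||_L² ≤ C_P ||u'||_L².


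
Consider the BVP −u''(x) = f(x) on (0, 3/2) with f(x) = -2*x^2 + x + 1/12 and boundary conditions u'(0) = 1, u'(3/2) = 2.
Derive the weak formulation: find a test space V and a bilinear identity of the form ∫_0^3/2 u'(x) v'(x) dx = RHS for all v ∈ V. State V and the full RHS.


V = H^1(0, 3/2) (v unrestricted at boundary; u is determined up to an additive constant); weak form: ∫_0^3/2 u'v' dx = ∫_0^3/2 (-2*x^2 + x + 1/12) v dx + 2·v(3/2) − v(0) for all v ∈ V.

Multiply both sides by a test function v and integrate from 0 to 3/2:
  ∫_0^3/2 −u''(x) v(x) dx = ∫_0^3/2 f(x) v(x) dx.
Integrate the LHS by parts once:
  ∫_0^3/2 −u'' v dx = −[u'(x) v(x)]_0^3/2 + ∫_0^3/2 u'(x) v'(x) dx.
Thus ∫_0^3/2 u'(x) v'(x) dx = ∫_0^3/2 f(x) v(x) dx + [u'(x) v(x)]_0^3/2.
Choose V so that boundary terms are either known or forced to vanish.
u has inhomogeneous Neumann u'(0) = 1, u'(3/2) = 2. [u' v]_0^3/2 = (2)·v(3/2) − (1)·v(0) = 2·v(3/2) − v(0). Take V = H^1(0, 3/2); boundary term becomes part of RHS.
Weak formulation: find u (satisfying any essential BC) such that ∫_0^3/2 u'(x) v'(x) dx = ∫_0^3/2 f v dx + 2·v(3/2) − v(0) for all v ∈ V (Neumann data are natural BCs: they enter the RHS as boundary terms).
Substituting f(x) = -2*x^2 + x + 1/12, the right-hand side is ∫_0^3/2 (-2*x^2 + x + 1/12) v dx + 2·v(3/2) − v(0).
Compatibility check (pure Neumann): taking v ≡ 1 ∈ V gives 0 = ∫_0^3/2 f dx + (2) − (1), i.e. ∫_0^3/2 f dx must equal u'(0) − u'(3/2) = -1. Indeed ∫_0^3/2 (-2*x^2 + x + 1/12) dx = -1, so the data are compatible. The solution is then unique only up to an additive constant (fix it e.g. by requiring ∫_0^3/2 u dx = 0).
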